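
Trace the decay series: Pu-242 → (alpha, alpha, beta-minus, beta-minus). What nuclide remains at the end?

Start: (A, Z) = (242, 94).
After α: (238, 92).
After α: (234, 90).
After β⁻: (234, 91).
After β⁻: (234, 92).
Z = 92 is uranium.

U-234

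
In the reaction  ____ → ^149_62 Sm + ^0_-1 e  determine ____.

Conserve mass number: A = 149 + 0, so A = 149.
Conserve atomic number: Z = 62 − 1, so Z = 61.
Z = 61 is promethium, so the species is ^149_61 Pm.

Pm-149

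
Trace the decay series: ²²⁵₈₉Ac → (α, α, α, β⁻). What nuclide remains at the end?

Po-213

Start: (A, Z) = (225, 89).
After α: (221, 87).
After α: (217, 85).
After α: (213, 83).
After β⁻: (213, 84).
Z = 84 is polonium.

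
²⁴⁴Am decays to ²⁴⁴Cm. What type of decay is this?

beta-minus decay

ΔA = 244 − 244 = 0; ΔZ = 96 − 95 = +1.
A is unchanged and Z rises by 1 — a neutron has become a proton (β⁻ decay).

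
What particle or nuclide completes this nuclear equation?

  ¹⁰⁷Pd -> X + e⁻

Conserve mass number: 107 = A + 0, so A = 107.
Conserve atomic number: 46 = Z − 1, so Z = 47.
Z = 47 is silver, so the species is ¹⁰⁷Ag.

Ag-107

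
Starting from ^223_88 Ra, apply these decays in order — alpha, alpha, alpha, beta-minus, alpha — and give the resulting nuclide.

Start: (A, Z) = (223, 88).
After α: (219, 86).
After α: (215, 84).
After α: (211, 82).
After β⁻: (211, 83).
After α: (207, 81).
Z = 81 is thallium.

Tl-207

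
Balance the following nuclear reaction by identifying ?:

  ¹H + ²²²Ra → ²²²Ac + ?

neutron

Conserve mass number: 1 + 222 = 222 + A, so A = 1.
Conserve atomic number: 1 + 88 = 89 + Z, so Z = 0.
A = 1 and Z = 0 is ¹n — a neutron.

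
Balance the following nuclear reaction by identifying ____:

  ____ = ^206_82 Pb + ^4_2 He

Conserve mass number: A = 206 + 4, so A = 210.
Conserve atomic number: Z = 82 + 2, so Z = 84.
Z = 84 is polonium, so the species is ^210_84 Po.

Po-210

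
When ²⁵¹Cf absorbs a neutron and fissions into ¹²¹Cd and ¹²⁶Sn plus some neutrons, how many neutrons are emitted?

Conserve mass number: 252 = 121 + 126 + k, so k = 252 − 247 = 5.
Check atomic number: 98 = 48 + 50 + 0 = 98. ✓

5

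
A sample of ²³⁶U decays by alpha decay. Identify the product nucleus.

Alpha decay: mass number changes by -4, atomic number by -2.
A: 236 − 4 = 232; Z: 92 − 2 = 90.
Z = 90 is thorium, so the daughter is ²³²Th.

Th-232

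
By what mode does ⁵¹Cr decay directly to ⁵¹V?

ΔA = 51 − 51 = 0; ΔZ = 23 − 24 = -1.
A is unchanged and Z drops by 1 — a proton has become a neutron (β⁺ emission or electron capture).

beta-plus decay or electron capture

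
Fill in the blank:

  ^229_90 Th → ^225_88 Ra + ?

alpha particle

Conserve mass number: 229 = 225 + A, so A = 4.
Conserve atomic number: 90 = 88 + Z, so Z = 2.
A = 4 and Z = 2 is ^4_2 He — an alpha particle.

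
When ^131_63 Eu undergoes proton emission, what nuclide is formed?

Proton emission: mass number changes by -1, atomic number by -1.
A: 131 − 1 = 130; Z: 63 − 1 = 62.
Z = 62 is samarium, so the daughter is ^130_62 Sm.

Sm-130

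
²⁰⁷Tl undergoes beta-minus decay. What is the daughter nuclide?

Beta-minus decay: mass number changes by +0, atomic number by +1.
A: 207 = 207; Z: 81 + 1 = 82.
Z = 82 is lead, so the daughter is ²⁰⁷Pb.

Pb-207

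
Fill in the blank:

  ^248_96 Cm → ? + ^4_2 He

Conserve mass number: 248 = A + 4, so A = 244.
Conserve atomic number: 96 = Z + 2, so Z = 94.
Z = 94 is plutonium, so the species is ^244_94 Pu.

Pu-244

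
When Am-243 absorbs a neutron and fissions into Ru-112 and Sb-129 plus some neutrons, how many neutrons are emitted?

Conserve mass number: 244 = 112 + 129 + k, so k = 244 − 241 = 3.
Check atomic number: 95 = 44 + 51 + 0 = 95. ✓

3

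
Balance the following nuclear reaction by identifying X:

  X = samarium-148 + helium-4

Gd-152

Conserve mass number: A = 148 + 4, so A = 152.
Conserve atomic number: Z = 62 + 2, so Z = 64.
Z = 64 is gadolinium, so the species is gadolinium-152.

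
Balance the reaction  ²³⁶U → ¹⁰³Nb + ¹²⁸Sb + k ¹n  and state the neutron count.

5

Conserve mass number: 236 = 103 + 128 + k, so k = 236 − 231 = 5.
Check atomic number: 92 = 41 + 51 + 0 = 92. ✓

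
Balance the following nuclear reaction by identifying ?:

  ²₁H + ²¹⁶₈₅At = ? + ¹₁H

Conserve mass number: 2 + 216 = A + 1, so A = 217.
Conserve atomic number: 1 + 85 = Z + 1, so Z = 85.
Z = 85 is astatine, so the species is ²¹⁷₈₅At.

At-217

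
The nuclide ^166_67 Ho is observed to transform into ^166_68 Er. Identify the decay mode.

beta-minus decay

ΔA = 166 − 166 = 0; ΔZ = 68 − 67 = +1.
A is unchanged and Z rises by 1 — a neutron has become a proton (β⁻ decay).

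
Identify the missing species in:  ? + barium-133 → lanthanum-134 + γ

Conserve mass number: A + 133 = 134 + 0, so A = 1.
Conserve atomic number: Z + 56 = 57 + 0, so Z = 1.
A = 1 and Z = 1 is hydrogen-1 — a proton.

proton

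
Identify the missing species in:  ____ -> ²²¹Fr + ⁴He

Conserve mass number: A = 221 + 4, so A = 225.
Conserve atomic number: Z = 87 + 2, so Z = 89.
Z = 89 is actinium, so the species is ²²⁵Ac.

Ac-225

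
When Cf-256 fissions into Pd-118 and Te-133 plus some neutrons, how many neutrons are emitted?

Conserve mass number: 256 = 118 + 133 + k, so k = 256 − 251 = 5.
Check atomic number: 98 = 46 + 52 + 0 = 98. ✓

5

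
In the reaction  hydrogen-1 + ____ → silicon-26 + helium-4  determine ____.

P-29

Conserve mass number: 1 + A = 26 + 4, so A = 29.
Conserve atomic number: 1 + Z = 14 + 2, so Z = 15.
Z = 15 is phosphorus, so the species is phosphorus-29.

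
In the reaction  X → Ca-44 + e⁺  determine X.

Conserve mass number: A = 44 + 0, so A = 44.
Conserve atomic number: Z = 20 + 1, so Z = 21.
Z = 21 is scandium, so the species is Sc-44.

Sc-44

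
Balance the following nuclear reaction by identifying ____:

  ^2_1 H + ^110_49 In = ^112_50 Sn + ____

Conserve mass number: 2 + 110 = 112 + A, so A = 0.
Conserve atomic number: 1 + 49 = 50 + Z, so Z = 0.
A = 0 and Z = 0 is ^0_0 γ — a gamma ray.

gamma ray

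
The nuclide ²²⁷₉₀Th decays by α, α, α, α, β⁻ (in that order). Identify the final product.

Bi-211

Start: (A, Z) = (227, 90).
After α: (223, 88).
After α: (219, 86).
After α: (215, 84).
After α: (211, 82).
After β⁻: (211, 83).
Z = 83 is bismuth.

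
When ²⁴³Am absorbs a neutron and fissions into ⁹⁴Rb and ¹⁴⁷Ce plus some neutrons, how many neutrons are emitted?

Conserve mass number: 244 = 94 + 147 + k, so k = 244 − 241 = 3.
Check atomic number: 95 = 37 + 58 + 0 = 95. ✓

3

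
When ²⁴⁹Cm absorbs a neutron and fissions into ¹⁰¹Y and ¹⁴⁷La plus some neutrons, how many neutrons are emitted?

Conserve mass number: 250 = 101 + 147 + k, so k = 250 − 248 = 2.
Check atomic number: 96 = 39 + 57 + 0 = 96. ✓

2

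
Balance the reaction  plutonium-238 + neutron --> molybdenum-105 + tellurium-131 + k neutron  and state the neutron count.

Conserve mass number: 239 = 105 + 131 + k, so k = 239 − 236 = 3.
Check atomic number: 94 = 42 + 52 + 0 = 94. ✓

3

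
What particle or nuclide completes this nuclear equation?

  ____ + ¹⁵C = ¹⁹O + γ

alpha particle

Conserve mass number: A + 15 = 19 + 0, so A = 4.
Conserve atomic number: Z + 6 = 8 + 0, so Z = 2.
A = 4 and Z = 2 is ⁴He — an alpha particle.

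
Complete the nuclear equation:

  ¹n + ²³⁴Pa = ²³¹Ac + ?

Conserve mass number: 1 + 234 = 231 + A, so A = 4.
Conserve atomic number: 0 + 91 = 89 + Z, so Z = 2.
A = 4 and Z = 2 is ⁴He — an alpha particle.

alpha particle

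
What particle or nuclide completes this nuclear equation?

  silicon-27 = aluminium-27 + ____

Conserve mass number: 27 = 27 + A, so A = 0.
Conserve atomic number: 14 = 13 + Z, so Z = 1.
A = 0 and Z = 1 is e⁺ — a positron.

positron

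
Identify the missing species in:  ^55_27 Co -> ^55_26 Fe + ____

positron

Conserve mass number: 55 = 55 + A, so A = 0.
Conserve atomic number: 27 = 26 + Z, so Z = 1.
A = 0 and Z = 1 is ^0_1 e — a positron.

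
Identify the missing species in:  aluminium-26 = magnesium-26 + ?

Conserve mass number: 26 = 26 + A, so A = 0.
Conserve atomic number: 13 = 12 + Z, so Z = 1.
A = 0 and Z = 1 is e⁺ — a positron.

positron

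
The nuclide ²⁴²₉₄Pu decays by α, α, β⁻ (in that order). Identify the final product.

Pa-234

Start: (A, Z) = (242, 94).
After α: (238, 92).
After α: (234, 90).
After β⁻: (234, 91).
Z = 91 is protactinium.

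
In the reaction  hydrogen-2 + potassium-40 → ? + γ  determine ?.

Ca-42

Conserve mass number: 2 + 40 = A + 0, so A = 42.
Conserve atomic number: 1 + 19 = Z + 0, so Z = 20.
Z = 20 is calcium, so the species is calcium-42.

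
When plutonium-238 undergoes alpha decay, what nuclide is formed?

Alpha decay: mass number changes by -4, atomic number by -2.
A: 238 − 4 = 234; Z: 94 − 2 = 92.
Z = 92 is uranium, so the daughter is uranium-234.

U-234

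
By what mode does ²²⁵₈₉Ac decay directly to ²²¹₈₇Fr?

ΔA = 221 − 225 = -4; ΔZ = 87 − 89 = -2.
A drops by 4 and Z drops by 2 — the signature of alpha emission.

alpha decay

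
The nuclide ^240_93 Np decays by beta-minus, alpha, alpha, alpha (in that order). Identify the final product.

Start: (A, Z) = (240, 93).
After β⁻: (240, 94).
After α: (236, 92).
After α: (232, 90).
After α: (228, 88).
Z = 88 is radium.

Ra-228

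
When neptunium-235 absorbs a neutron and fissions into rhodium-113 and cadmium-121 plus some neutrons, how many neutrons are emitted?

Conserve mass number: 236 = 113 + 121 + k, so k = 236 − 234 = 2.
Check atomic number: 93 = 45 + 48 + 0 = 93. ✓

2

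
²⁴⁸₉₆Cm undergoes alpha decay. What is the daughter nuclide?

Alpha decay: mass number changes by -4, atomic number by -2.
A: 248 − 4 = 244; Z: 96 − 2 = 94.
Z = 94 is plutonium, so the daughter is ²⁴⁴₉₄Pu.

Pu-244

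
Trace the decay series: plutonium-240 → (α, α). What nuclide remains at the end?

Th-232

Start: (A, Z) = (240, 94).
After α: (236, 92).
After α: (232, 90).
Z = 90 is thorium.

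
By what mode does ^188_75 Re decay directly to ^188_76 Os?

beta-minus decay

ΔA = 188 − 188 = 0; ΔZ = 76 − 75 = +1.
A is unchanged and Z rises by 1 — a neutron has become a proton (β⁻ decay).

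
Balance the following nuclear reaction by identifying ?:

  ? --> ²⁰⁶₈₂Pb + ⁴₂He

Po-210

Conserve mass number: A = 206 + 4, so A = 210.
Conserve atomic number: Z = 82 + 2, so Z = 84.
Z = 84 is polonium, so the species is ²¹⁰₈₄Po.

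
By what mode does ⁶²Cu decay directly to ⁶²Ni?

ΔA = 62 − 62 = 0; ΔZ = 28 − 29 = -1.
A is unchanged and Z drops by 1 — a proton has become a neutron (β⁺ emission or electron capture).

beta-plus decay or electron capture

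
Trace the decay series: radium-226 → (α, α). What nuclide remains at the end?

Start: (A, Z) = (226, 88).
After α: (222, 86).
After α: (218, 84).
Z = 84 is polonium.

Po-218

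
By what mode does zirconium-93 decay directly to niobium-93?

ΔA = 93 − 93 = 0; ΔZ = 41 − 40 = +1.
A is unchanged and Z rises by 1 — a neutron has become a proton (β⁻ decay).

beta-minus decay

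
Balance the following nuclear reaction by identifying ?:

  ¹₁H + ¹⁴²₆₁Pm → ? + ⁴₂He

Conserve mass number: 1 + 142 = A + 4, so A = 139.
Conserve atomic number: 1 + 61 = Z + 2, so Z = 60.
Z = 60 is neodymium, so the species is ¹³⁹₆₀Nd.

Nd-139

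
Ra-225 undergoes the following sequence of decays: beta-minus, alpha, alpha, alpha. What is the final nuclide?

Bi-213

Start: (A, Z) = (225, 88).
After β⁻: (225, 89).
After α: (221, 87).
After α: (217, 85).
After α: (213, 83).
Z = 83 is bismuth.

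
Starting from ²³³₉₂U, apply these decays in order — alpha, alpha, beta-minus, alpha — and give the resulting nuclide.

Fr-221

Start: (A, Z) = (233, 92).
After α: (229, 90).
After α: (225, 88).
After β⁻: (225, 89).
After α: (221, 87).
Z = 87 is francium.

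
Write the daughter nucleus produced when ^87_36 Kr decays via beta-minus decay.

Rb-87

Beta-minus decay: mass number changes by +0, atomic number by +1.
A: 87 = 87; Z: 36 + 1 = 37.
Z = 37 is rubidium, so the daughter is ^87_37 Rb.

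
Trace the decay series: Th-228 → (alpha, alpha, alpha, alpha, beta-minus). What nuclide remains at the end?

Start: (A, Z) = (228, 90).
After α: (224, 88).
After α: (220, 86).
After α: (216, 84).
After α: (212, 82).
After β⁻: (212, 83).
Z = 83 is bismuth.

Bi-212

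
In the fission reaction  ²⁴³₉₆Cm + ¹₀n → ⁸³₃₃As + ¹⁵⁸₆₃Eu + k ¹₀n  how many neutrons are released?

Conserve mass number: 244 = 83 + 158 + k, so k = 244 − 241 = 3.
Check atomic number: 96 = 33 + 63 + 0 = 96. ✓

3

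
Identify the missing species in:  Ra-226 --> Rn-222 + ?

Conserve mass number: 226 = 222 + A, so A = 4.
Conserve atomic number: 88 = 86 + Z, so Z = 2.
A = 4 and Z = 2 is He-4 — an alpha particle.

alpha particle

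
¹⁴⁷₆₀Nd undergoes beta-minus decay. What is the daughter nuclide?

Pm-147

Beta-minus decay: mass number changes by +0, atomic number by +1.
A: 147 = 147; Z: 60 + 1 = 61.
Z = 61 is promethium, so the daughter is ¹⁴⁷₆₁Pm.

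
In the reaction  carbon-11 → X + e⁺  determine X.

Conserve mass number: 11 = A + 0, so A = 11.
Conserve atomic number: 6 = Z + 1, so Z = 5.
Z = 5 is boron, so the species is boron-11.

B-11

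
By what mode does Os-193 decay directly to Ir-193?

ΔA = 193 − 193 = 0; ΔZ = 77 − 76 = +1.
A is unchanged and Z rises by 1 — a neutron has become a proton (β⁻ decay).

beta-minus decay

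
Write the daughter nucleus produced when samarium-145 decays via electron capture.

Pm-145

Electron capture: mass number changes by +0, atomic number by -1.
A: 145 = 145; Z: 62 − 1 = 61.
Z = 61 is promethium, so the daughter is promethium-145.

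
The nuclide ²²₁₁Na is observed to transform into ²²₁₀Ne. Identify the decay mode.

ΔA = 22 − 22 = 0; ΔZ = 10 − 11 = -1.
A is unchanged and Z drops by 1 — a proton has become a neutron (β⁺ emission or electron capture).

beta-plus decay or electron capture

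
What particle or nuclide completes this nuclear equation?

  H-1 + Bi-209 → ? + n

Po-209

Conserve mass number: 1 + 209 = A + 1, so A = 209.
Conserve atomic number: 1 + 83 = Z + 0, so Z = 84.
Z = 84 is polonium, so the species is Po-209.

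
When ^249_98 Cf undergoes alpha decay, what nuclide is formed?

Cm-245

Alpha decay: mass number changes by -4, atomic number by -2.
A: 249 − 4 = 245; Z: 98 − 2 = 96.
Z = 96 is curium, so the daughter is ^245_96 Cm.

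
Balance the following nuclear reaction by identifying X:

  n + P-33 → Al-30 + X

alpha particle

Conserve mass number: 1 + 33 = 30 + A, so A = 4.
Conserve atomic number: 0 + 15 = 13 + Z, so Z = 2.
A = 4 and Z = 2 is He-4 — an alpha particle.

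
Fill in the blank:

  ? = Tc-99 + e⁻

Mo-99

Conserve mass number: A = 99 + 0, so A = 99.
Conserve atomic number: Z = 43 − 1, so Z = 42.
Z = 42 is molybdenum, so the species is Mo-99.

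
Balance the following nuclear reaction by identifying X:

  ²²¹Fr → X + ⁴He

At-217

Conserve mass number: 221 = A + 4, so A = 217.
Conserve atomic number: 87 = Z + 2, so Z = 85.
Z = 85 is astatine, so the species is ²¹⁷At.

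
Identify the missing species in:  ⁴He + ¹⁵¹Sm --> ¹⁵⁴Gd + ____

Conserve mass number: 4 + 151 = 154 + A, so A = 1.
Conserve atomic number: 2 + 62 = 64 + Z, so Z = 0.
A = 1 and Z = 0 is ¹n — a neutron.

neutron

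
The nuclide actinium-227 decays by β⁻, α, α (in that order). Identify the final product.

Start: (A, Z) = (227, 89).
After β⁻: (227, 90).
After α: (223, 88).
After α: (219, 86).
Z = 86 is radon.

Rn-219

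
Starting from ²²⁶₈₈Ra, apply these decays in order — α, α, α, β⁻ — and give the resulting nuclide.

Bi-214

Start: (A, Z) = (226, 88).
After α: (222, 86).
After α: (218, 84).
After α: (214, 82).
After β⁻: (214, 83).
Z = 83 is bismuth.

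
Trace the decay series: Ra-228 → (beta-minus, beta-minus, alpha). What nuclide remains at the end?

Ra-224

Start: (A, Z) = (228, 88).
After β⁻: (228, 89).
After β⁻: (228, 90).
After α: (224, 88).
Z = 88 is radium.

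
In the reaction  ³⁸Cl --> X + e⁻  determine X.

Ar-38

Conserve mass number: 38 = A + 0, so A = 38.
Conserve atomic number: 17 = Z − 1, so Z = 18.
Z = 18 is argon, so the species is ³⁸Ar.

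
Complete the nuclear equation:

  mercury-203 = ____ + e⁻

Tl-203

Conserve mass number: 203 = A + 0, so A = 203.
Conserve atomic number: 80 = Z − 1, so Z = 81.
Z = 81 is thallium, so the species is thallium-203.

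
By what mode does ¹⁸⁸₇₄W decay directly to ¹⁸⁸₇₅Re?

beta-minus decay

ΔA = 188 − 188 = 0; ΔZ = 75 − 74 = +1.
A is unchanged and Z rises by 1 — a neutron has become a proton (β⁻ decay).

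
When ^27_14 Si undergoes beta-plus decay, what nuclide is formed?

Al-27

Beta-plus decay: mass number changes by +0, atomic number by -1.
A: 27 = 27; Z: 14 − 1 = 13.
Z = 13 is aluminium, so the daughter is ^27_13 Al.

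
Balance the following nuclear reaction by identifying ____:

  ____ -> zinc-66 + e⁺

Ga-66

Conserve mass number: A = 66 + 0, so A = 66.
Conserve atomic number: Z = 30 + 1, so Z = 31.
Z = 31 is gallium, so the species is gallium-66.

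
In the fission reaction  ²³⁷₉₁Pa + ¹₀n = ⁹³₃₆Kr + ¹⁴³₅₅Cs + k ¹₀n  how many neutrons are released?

Conserve mass number: 238 = 93 + 143 + k, so k = 238 − 236 = 2.
Check atomic number: 91 = 36 + 55 + 0 = 91. ✓

2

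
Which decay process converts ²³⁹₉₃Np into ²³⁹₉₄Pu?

beta-minus decay

ΔA = 239 − 239 = 0; ΔZ = 94 − 93 = +1.
A is unchanged and Z rises by 1 — a neutron has become a proton (β⁻ decay).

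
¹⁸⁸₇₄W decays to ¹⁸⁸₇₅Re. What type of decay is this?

ΔA = 188 − 188 = 0; ΔZ = 75 − 74 = +1.
A is unchanged and Z rises by 1 — a neutron has become a proton (β⁻ decay).

beta-minus decay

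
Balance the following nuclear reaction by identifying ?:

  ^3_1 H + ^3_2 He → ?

Li-6

Conserve mass number: 3 + 3 = A, so A = 6.
Conserve atomic number: 1 + 2 = Z, so Z = 3.
Z = 3 is lithium, so the species is ^6_3 Li.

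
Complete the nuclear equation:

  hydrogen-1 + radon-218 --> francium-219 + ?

gamma ray

Conserve mass number: 1 + 218 = 219 + A, so A = 0.
Conserve atomic number: 1 + 86 = 87 + Z, so Z = 0.
A = 0 and Z = 0 is γ — a gamma ray.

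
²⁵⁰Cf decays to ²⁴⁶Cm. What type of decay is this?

ΔA = 246 − 250 = -4; ΔZ = 96 − 98 = -2.
A drops by 4 and Z drops by 2 — the signature of alpha emission.

alpha decay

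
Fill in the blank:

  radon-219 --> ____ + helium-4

Po-215

Conserve mass number: 219 = A + 4, so A = 215.
Conserve atomic number: 86 = Z + 2, so Z = 84.
Z = 84 is polonium, so the species is polonium-215.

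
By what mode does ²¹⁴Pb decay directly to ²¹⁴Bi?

ΔA = 214 − 214 = 0; ΔZ = 83 − 82 = +1.
A is unchanged and Z rises by 1 — a neutron has become a proton (β⁻ decay).

beta-minus decay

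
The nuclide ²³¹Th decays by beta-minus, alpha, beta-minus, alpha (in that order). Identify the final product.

Start: (A, Z) = (231, 90).
After β⁻: (231, 91).
After α: (227, 89).
After β⁻: (227, 90).
After α: (223, 88).
Z = 88 is radium.

Ra-223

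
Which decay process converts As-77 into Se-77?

ΔA = 77 − 77 = 0; ΔZ = 34 − 33 = +1.
A is unchanged and Z rises by 1 — a neutron has become a proton (β⁻ decay).

beta-minus decay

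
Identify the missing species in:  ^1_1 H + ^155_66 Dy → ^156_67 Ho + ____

gamma ray

Conserve mass number: 1 + 155 = 156 + A, so A = 0.
Conserve atomic number: 1 + 66 = 67 + Z, so Z = 0.
A = 0 and Z = 0 is ^0_0 γ — a gamma ray.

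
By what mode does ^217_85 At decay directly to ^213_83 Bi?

ΔA = 213 − 217 = -4; ΔZ = 83 − 85 = -2.
A drops by 4 and Z drops by 2 — the signature of alpha emission.

alpha decay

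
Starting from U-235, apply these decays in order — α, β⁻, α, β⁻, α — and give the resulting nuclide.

Start: (A, Z) = (235, 92).
After α: (231, 90).
After β⁻: (231, 91).
After α: (227, 89).
After β⁻: (227, 90).
After α: (223, 88).
Z = 88 is radium.

Ra-223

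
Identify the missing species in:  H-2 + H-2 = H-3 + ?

Conserve mass number: 2 + 2 = 3 + A, so A = 1.
Conserve atomic number: 1 + 1 = 1 + Z, so Z = 1.
A = 1 and Z = 1 is H-1 — a proton.

proton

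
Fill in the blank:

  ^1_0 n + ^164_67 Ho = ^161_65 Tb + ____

Conserve mass number: 1 + 164 = 161 + A, so A = 4.
Conserve atomic number: 0 + 67 = 65 + Z, so Z = 2.
A = 4 and Z = 2 is ^4_2 He — an alpha particle.

alpha particle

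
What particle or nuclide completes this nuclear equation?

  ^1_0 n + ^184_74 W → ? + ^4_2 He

Hf-181

Conserve mass number: 1 + 184 = A + 4, so A = 181.
Conserve atomic number: 0 + 74 = Z + 2, so Z = 72.
Z = 72 is hafnium, so the species is ^181_72 Hf.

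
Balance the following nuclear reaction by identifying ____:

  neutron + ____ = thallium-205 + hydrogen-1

Conserve mass number: 1 + A = 205 + 1, so A = 205.
Conserve atomic number: 0 + Z = 81 + 1, so Z = 82.
Z = 82 is lead, so the species is lead-205.

Pb-205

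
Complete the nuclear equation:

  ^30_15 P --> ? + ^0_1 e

Si-30

Conserve mass number: 30 = A + 0, so A = 30.
Conserve atomic number: 15 = Z + 1, so Z = 14.
Z = 14 is silicon, so the species is ^30_14 Si.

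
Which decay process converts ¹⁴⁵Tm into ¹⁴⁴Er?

proton emission

ΔA = 144 − 145 = -1; ΔZ = 68 − 69 = -1.
A drops by 1 and Z drops by 1 — a proton was emitted.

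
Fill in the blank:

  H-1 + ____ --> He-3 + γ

deuteron

Conserve mass number: 1 + A = 3 + 0, so A = 2.
Conserve atomic number: 1 + Z = 2 + 0, so Z = 1.
A = 2 and Z = 1 is H-2 — a deuteron.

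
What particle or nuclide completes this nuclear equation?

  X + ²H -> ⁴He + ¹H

Conserve mass number: A + 2 = 4 + 1, so A = 3.
Conserve atomic number: Z + 1 = 2 + 1, so Z = 2.
Z = 2 is helium, so the species is ³He.

He-3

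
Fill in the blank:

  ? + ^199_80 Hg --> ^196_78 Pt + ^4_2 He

Conserve mass number: A + 199 = 196 + 4, so A = 1.
Conserve atomic number: Z + 80 = 78 + 2, so Z = 0.
A = 1 and Z = 0 is ^1_0 n — a neutron.

neutron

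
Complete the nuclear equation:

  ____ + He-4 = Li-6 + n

triton

Conserve mass number: A + 4 = 6 + 1, so A = 3.
Conserve atomic number: Z + 2 = 3 + 0, so Z = 1.
A = 3 and Z = 1 is H-3 — a triton.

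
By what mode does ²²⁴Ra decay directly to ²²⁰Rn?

alpha decay

ΔA = 220 − 224 = -4; ΔZ = 86 − 88 = -2.
A drops by 4 and Z drops by 2 — the signature of alpha emission.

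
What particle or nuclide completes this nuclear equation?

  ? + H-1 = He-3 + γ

Conserve mass number: A + 1 = 3 + 0, so A = 2.
Conserve atomic number: Z + 1 = 2 + 0, so Z = 1.
A = 2 and Z = 1 is H-2 — a deuteron.

deuteron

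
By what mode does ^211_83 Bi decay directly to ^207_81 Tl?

ΔA = 207 − 211 = -4; ΔZ = 81 − 83 = -2.
A drops by 4 and Z drops by 2 — the signature of alpha emission.

alpha decay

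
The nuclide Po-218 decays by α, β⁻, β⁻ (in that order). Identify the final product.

Start: (A, Z) = (218, 84).
After α: (214, 82).
After β⁻: (214, 83).
After β⁻: (214, 84).
Z = 84 is polonium.

Po-214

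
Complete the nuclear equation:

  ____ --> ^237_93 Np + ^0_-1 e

U-237

Conserve mass number: A = 237 + 0, so A = 237.
Conserve atomic number: Z = 93 − 1, so Z = 92.
Z = 92 is uranium, so the species is ^237_92 U.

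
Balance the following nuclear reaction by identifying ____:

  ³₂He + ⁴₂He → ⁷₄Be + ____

Conserve mass number: 3 + 4 = 7 + A, so A = 0.
Conserve atomic number: 2 + 2 = 4 + Z, so Z = 0.
A = 0 and Z = 0 is ⁰₀γ — a gamma ray.

gamma ray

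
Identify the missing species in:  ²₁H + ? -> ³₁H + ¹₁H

Conserve mass number: 2 + A = 3 + 1, so A = 2.
Conserve atomic number: 1 + Z = 1 + 1, so Z = 1.
A = 2 and Z = 1 is ²₁H — a deuteron.

deuteron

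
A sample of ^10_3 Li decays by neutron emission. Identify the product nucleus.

Li-9

Neutron emission: mass number changes by -1, atomic number by +0.
A: 10 − 1 = 9; Z: 3 = 3.
Z = 3 is lithium, so the daughter is ^9_3 Li.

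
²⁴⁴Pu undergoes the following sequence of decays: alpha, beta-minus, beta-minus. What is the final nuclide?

Start: (A, Z) = (244, 94).
After α: (240, 92).
After β⁻: (240, 93).
After β⁻: (240, 94).
Z = 94 is plutonium.

Pu-240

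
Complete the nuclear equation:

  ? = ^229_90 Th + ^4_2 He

Conserve mass number: A = 229 + 4, so A = 233.
Conserve atomic number: Z = 90 + 2, so Z = 92.
Z = 92 is uranium, so the species is ^233_92 U.

U-233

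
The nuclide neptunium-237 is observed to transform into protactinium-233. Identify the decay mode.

ΔA = 233 − 237 = -4; ΔZ = 91 − 93 = -2.
A drops by 4 and Z drops by 2 — the signature of alpha emission.

alpha decay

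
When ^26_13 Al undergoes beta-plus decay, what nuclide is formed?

Mg-26

Beta-plus decay: mass number changes by +0, atomic number by -1.
A: 26 = 26; Z: 13 − 1 = 12.
Z = 12 is magnesium, so the daughter is ^26_12 Mg.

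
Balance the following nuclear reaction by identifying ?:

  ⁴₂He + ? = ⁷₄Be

Conserve mass number: 4 + A = 7, so A = 3.
Conserve atomic number: 2 + Z = 4, so Z = 2.
Z = 2 is helium, so the species is ³₂He.

He-3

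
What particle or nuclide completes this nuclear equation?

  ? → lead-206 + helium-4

Po-210

Conserve mass number: A = 206 + 4, so A = 210.
Conserve atomic number: Z = 82 + 2, so Z = 84.
Z = 84 is polonium, so the species is polonium-210.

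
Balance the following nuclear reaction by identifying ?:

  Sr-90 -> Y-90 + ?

beta-minus particle

Conserve mass number: 90 = 90 + A, so A = 0.
Conserve atomic number: 38 = 39 + Z, so Z = -1.
A = 0 and Z = -1 is e⁻ — a beta-minus particle.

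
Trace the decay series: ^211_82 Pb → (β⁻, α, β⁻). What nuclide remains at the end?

Start: (A, Z) = (211, 82).
After β⁻: (211, 83).
After α: (207, 81).
After β⁻: (207, 82).
Z = 82 is lead.

Pb-207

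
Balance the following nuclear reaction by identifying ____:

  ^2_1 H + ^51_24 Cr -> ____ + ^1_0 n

Mn-52

Conserve mass number: 2 + 51 = A + 1, so A = 52.
Conserve atomic number: 1 + 24 = Z + 0, so Z = 25.
Z = 25 is manganese, so the species is ^52_25 Mn.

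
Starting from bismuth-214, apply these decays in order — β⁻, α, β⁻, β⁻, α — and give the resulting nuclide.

Start: (A, Z) = (214, 83).
After β⁻: (214, 84).
After α: (210, 82).
After β⁻: (210, 83).
After β⁻: (210, 84).
After α: (206, 82).
Z = 82 is lead.

Pb-206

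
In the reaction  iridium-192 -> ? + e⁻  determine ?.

Pt-192

Conserve mass number: 192 = A + 0, so A = 192.
Conserve atomic number: 77 = Z − 1, so Z = 78.
Z = 78 is platinum, so the species is platinum-192.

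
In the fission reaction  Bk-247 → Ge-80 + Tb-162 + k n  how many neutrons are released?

5

Conserve mass number: 247 = 80 + 162 + k, so k = 247 − 242 = 5.
Check atomic number: 97 = 32 + 65 + 0 = 97. ✓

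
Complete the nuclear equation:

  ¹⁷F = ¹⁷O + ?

Conserve mass number: 17 = 17 + A, so A = 0.
Conserve atomic number: 9 = 8 + Z, so Z = 1.
A = 0 and Z = 1 is e⁺ — a positron.

positron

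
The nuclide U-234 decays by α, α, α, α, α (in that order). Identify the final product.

Start: (A, Z) = (234, 92).
After α: (230, 90).
After α: (226, 88).
After α: (222, 86).
After α: (218, 84).
After α: (214, 82).
Z = 82 is lead.

Pb-214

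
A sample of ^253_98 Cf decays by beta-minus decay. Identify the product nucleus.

Es-253

Beta-minus decay: mass number changes by +0, atomic number by +1.
A: 253 = 253; Z: 98 + 1 = 99.
Z = 99 is einsteinium, so the daughter is ^253_99 Es.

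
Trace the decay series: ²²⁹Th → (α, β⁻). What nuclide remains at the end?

Ac-225

Start: (A, Z) = (229, 90).
After α: (225, 88).
After β⁻: (225, 89).
Z = 89 is actinium.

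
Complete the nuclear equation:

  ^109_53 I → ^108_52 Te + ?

Conserve mass number: 109 = 108 + A, so A = 1.
Conserve atomic number: 53 = 52 + Z, so Z = 1.
A = 1 and Z = 1 is ^1_1 H — a proton.

proton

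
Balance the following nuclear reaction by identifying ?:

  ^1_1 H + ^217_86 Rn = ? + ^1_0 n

Conserve mass number: 1 + 217 = A + 1, so A = 217.
Conserve atomic number: 1 + 86 = Z + 0, so Z = 87.
Z = 87 is francium, so the species is ^217_87 Fr.

Fr-217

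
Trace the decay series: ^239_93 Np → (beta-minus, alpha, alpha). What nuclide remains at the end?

Th-231

Start: (A, Z) = (239, 93).
After β⁻: (239, 94).
After α: (235, 92).
After α: (231, 90).
Z = 90 is thorium.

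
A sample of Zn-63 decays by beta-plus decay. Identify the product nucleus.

Beta-plus decay: mass number changes by +0, atomic number by -1.
A: 63 = 63; Z: 30 − 1 = 29.
Z = 29 is copper, so the daughter is Cu-63.

Cu-63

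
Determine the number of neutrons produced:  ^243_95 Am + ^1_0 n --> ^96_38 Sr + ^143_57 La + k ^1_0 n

Conserve mass number: 244 = 96 + 143 + k, so k = 244 − 239 = 5.
Check atomic number: 95 = 38 + 57 + 0 = 95. ✓

5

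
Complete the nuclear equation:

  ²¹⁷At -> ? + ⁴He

Bi-213

Conserve mass number: 217 = A + 4, so A = 213.
Conserve atomic number: 85 = Z + 2, so Z = 83.
Z = 83 is bismuth, so the species is ²¹³Bi.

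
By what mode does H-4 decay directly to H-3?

neutron emission

ΔA = 3 − 4 = -1; ΔZ = 1 − 1 = +0.
A drops by 1 with Z unchanged — a neutron was emitted.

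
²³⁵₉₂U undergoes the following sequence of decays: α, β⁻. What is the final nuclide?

Pa-231

Start: (A, Z) = (235, 92).
After α: (231, 90).
After β⁻: (231, 91).
Z = 91 is protactinium.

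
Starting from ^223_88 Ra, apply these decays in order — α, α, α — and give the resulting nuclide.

Start: (A, Z) = (223, 88).
After α: (219, 86).
After α: (215, 84).
After α: (211, 82).
Z = 82 is lead.

Pb-211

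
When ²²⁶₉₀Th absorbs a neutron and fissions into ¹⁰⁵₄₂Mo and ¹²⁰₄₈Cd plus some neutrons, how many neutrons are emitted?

Conserve mass number: 227 = 105 + 120 + k, so k = 227 − 225 = 2.
Check atomic number: 90 = 42 + 48 + 0 = 90. ✓

2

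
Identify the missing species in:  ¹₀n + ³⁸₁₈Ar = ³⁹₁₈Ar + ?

Conserve mass number: 1 + 38 = 39 + A, so A = 0.
Conserve atomic number: 0 + 18 = 18 + Z, so Z = 0.
A = 0 and Z = 0 is ⁰₀γ — a gamma ray.

gamma ray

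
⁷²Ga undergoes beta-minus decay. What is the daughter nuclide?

Ge-72

Beta-minus decay: mass number changes by +0, atomic number by +1.
A: 72 = 72; Z: 31 + 1 = 32.
Z = 32 is germanium, so the daughter is ⁷²Ge.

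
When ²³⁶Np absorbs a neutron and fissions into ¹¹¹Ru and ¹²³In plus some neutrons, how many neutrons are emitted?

Conserve mass number: 237 = 111 + 123 + k, so k = 237 − 234 = 3.
Check atomic number: 93 = 44 + 49 + 0 = 93. ✓

3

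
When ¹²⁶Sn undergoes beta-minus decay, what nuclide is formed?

Sb-126

Beta-minus decay: mass number changes by +0, atomic number by +1.
A: 126 = 126; Z: 50 + 1 = 51.
Z = 51 is antimony, so the daughter is ¹²⁶Sb.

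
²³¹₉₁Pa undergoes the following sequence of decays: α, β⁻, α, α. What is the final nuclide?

Rn-219

Start: (A, Z) = (231, 91).
After α: (227, 89).
After β⁻: (227, 90).
After α: (223, 88).
After α: (219, 86).
Z = 86 is radon.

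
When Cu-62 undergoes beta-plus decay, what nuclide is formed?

Ni-62

Beta-plus decay: mass number changes by +0, atomic number by -1.
A: 62 = 62; Z: 29 − 1 = 28.
Z = 28 is nickel, so the daughter is Ni-62.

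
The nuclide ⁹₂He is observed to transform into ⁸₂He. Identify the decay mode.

ΔA = 8 − 9 = -1; ΔZ = 2 − 2 = +0.
A drops by 1 with Z unchanged — a neutron was emitted.

neutron emission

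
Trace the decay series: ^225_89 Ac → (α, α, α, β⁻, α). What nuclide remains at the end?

Start: (A, Z) = (225, 89).
After α: (221, 87).
After α: (217, 85).
After α: (213, 83).
After β⁻: (213, 84).
After α: (209, 82).
Z = 82 is lead.

Pb-209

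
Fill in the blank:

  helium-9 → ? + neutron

He-8

Conserve mass number: 9 = A + 1, so A = 8.
Conserve atomic number: 2 = Z + 0, so Z = 2.
Z = 2 is helium, so the species is helium-8.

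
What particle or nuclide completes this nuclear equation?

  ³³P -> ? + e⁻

Conserve mass number: 33 = A + 0, so A = 33.
Conserve atomic number: 15 = Z − 1, so Z = 16.
Z = 16 is sulfur, so the species is ³³S.

S-33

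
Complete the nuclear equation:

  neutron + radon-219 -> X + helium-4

Po-216

Conserve mass number: 1 + 219 = A + 4, so A = 216.
Conserve atomic number: 0 + 86 = Z + 2, so Z = 84.
Z = 84 is polonium, so the species is polonium-216.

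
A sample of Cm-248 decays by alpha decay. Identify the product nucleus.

Alpha decay: mass number changes by -4, atomic number by -2.
A: 248 − 4 = 244; Z: 96 − 2 = 94.
Z = 94 is plutonium, so the daughter is Pu-244.

Pu-244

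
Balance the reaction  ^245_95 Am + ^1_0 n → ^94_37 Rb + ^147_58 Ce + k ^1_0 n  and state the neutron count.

Conserve mass number: 246 = 94 + 147 + k, so k = 246 − 241 = 5.
Check atomic number: 95 = 37 + 58 + 0 = 95. ✓

5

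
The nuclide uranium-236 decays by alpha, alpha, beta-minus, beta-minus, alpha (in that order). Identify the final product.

Start: (A, Z) = (236, 92).
After α: (232, 90).
After α: (228, 88).
After β⁻: (228, 89).
After β⁻: (228, 90).
After α: (224, 88).
Z = 88 is radium.

Ra-224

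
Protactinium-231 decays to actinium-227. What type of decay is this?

alpha decay

ΔA = 227 − 231 = -4; ΔZ = 89 − 91 = -2.
A drops by 4 and Z drops by 2 — the signature of alpha emission.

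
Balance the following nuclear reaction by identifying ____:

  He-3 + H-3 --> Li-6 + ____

Conserve mass number: 3 + 3 = 6 + A, so A = 0.
Conserve atomic number: 2 + 1 = 3 + Z, so Z = 0.
A = 0 and Z = 0 is γ — a gamma ray.

gamma ray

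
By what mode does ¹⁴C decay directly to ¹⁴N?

beta-minus decay

ΔA = 14 − 14 = 0; ΔZ = 7 − 6 = +1.
A is unchanged and Z rises by 1 — a neutron has become a proton (β⁻ decay).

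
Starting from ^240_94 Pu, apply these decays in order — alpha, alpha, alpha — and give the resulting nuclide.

Ra-228

Start: (A, Z) = (240, 94).
After α: (236, 92).
After α: (232, 90).
After α: (228, 88).
Z = 88 is radium.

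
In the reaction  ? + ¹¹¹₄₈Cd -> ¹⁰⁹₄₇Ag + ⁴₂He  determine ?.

Conserve mass number: A + 111 = 109 + 4, so A = 2.
Conserve atomic number: Z + 48 = 47 + 2, so Z = 1.
A = 2 and Z = 1 is ²₁H — a deuteron.

deuteron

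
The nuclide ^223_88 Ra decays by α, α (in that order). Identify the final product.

Start: (A, Z) = (223, 88).
After α: (219, 86).
After α: (215, 84).
Z = 84 is polonium.

Po-215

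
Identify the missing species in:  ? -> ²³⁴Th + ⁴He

Conserve mass number: A = 234 + 4, so A = 238.
Conserve atomic number: Z = 90 + 2, so Z = 92.
Z = 92 is uranium, so the species is ²³⁸U.

U-238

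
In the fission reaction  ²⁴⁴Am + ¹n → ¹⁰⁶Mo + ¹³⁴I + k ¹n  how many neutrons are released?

5

Conserve mass number: 245 = 106 + 134 + k, so k = 245 − 240 = 5.
Check atomic number: 95 = 42 + 53 + 0 = 95. ✓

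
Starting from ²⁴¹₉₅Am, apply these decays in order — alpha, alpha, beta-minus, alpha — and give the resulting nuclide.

Th-229

Start: (A, Z) = (241, 95).
After α: (237, 93).
After α: (233, 91).
After β⁻: (233, 92).
After α: (229, 90).
Z = 90 is thorium.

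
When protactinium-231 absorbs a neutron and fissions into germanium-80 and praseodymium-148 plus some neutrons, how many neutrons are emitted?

Conserve mass number: 232 = 80 + 148 + k, so k = 232 − 228 = 4.
Check atomic number: 91 = 32 + 59 + 0 = 91. ✓

4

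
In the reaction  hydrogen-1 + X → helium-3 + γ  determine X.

Conserve mass number: 1 + A = 3 + 0, so A = 2.
Conserve atomic number: 1 + Z = 2 + 0, so Z = 1.
A = 2 and Z = 1 is hydrogen-2 — a deuteron.

deuteron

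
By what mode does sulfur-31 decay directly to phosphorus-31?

beta-plus decay or electron capture

ΔA = 31 − 31 = 0; ΔZ = 15 − 16 = -1.
A is unchanged and Z drops by 1 — a proton has become a neutron (β⁺ emission or electron capture).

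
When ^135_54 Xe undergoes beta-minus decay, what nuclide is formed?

Cs-135

Beta-minus decay: mass number changes by +0, atomic number by +1.
A: 135 = 135; Z: 54 + 1 = 55.
Z = 55 is caesium, so the daughter is ^135_55 Cs.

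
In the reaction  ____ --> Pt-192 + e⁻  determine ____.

Conserve mass number: A = 192 + 0, so A = 192.
Conserve atomic number: Z = 78 − 1, so Z = 77.
Z = 77 is iridium, so the species is Ir-192.

Ir-192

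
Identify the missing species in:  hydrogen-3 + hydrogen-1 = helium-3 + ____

neutron

Conserve mass number: 3 + 1 = 3 + A, so A = 1.
Conserve atomic number: 1 + 1 = 2 + Z, so Z = 0.
A = 1 and Z = 0 is neutron — a neutron.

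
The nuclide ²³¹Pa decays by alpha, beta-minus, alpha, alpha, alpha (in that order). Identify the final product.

Start: (A, Z) = (231, 91).
After α: (227, 89).
After β⁻: (227, 90).
After α: (223, 88).
After α: (219, 86).
After α: (215, 84).
Z = 84 is polonium.

Po-215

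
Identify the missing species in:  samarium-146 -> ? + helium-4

Conserve mass number: 146 = A + 4, so A = 142.
Conserve atomic number: 62 = Z + 2, so Z = 60.
Z = 60 is neodymium, so the species is neodymium-142.

Nd-142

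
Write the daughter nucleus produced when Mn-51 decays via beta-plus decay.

Beta-plus decay: mass number changes by +0, atomic number by -1.
A: 51 = 51; Z: 25 − 1 = 24.
Z = 24 is chromium, so the daughter is Cr-51.

Cr-51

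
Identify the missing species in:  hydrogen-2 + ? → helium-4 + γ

deuteron

Conserve mass number: 2 + A = 4 + 0, so A = 2.
Conserve atomic number: 1 + Z = 2 + 0, so Z = 1.
A = 2 and Z = 1 is hydrogen-2 — a deuteron.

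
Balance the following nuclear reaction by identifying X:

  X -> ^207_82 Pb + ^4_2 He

Po-211

Conserve mass number: A = 207 + 4, so A = 211.
Conserve atomic number: Z = 82 + 2, so Z = 84.
Z = 84 is polonium, so the species is ^211_84 Po.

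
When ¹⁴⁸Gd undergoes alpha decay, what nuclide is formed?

Sm-144

Alpha decay: mass number changes by -4, atomic number by -2.
A: 148 − 4 = 144; Z: 64 − 2 = 62.
Z = 62 is samarium, so the daughter is ¹⁴⁴Sm.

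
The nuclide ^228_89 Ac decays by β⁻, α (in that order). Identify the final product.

Start: (A, Z) = (228, 89).
After β⁻: (228, 90).
After α: (224, 88).
Z = 88 is radium.

Ra-224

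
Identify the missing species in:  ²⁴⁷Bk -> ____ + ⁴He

Am-243

Conserve mass number: 247 = A + 4, so A = 243.
Conserve atomic number: 97 = Z + 2, so Z = 95.
Z = 95 is americium, so the species is ²⁴³Am.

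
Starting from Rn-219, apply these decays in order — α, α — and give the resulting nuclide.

Pb-211

Start: (A, Z) = (219, 86).
After α: (215, 84).
After α: (211, 82).
Z = 82 is lead.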